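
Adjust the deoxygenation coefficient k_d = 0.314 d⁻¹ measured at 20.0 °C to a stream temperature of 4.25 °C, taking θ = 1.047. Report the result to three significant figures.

k_d ≈ 0.152 d⁻¹

k_d(T₂) = k_d(T₁) · θ^(T₂−T₁) = 0.314 × 1.047^(4.25−20.0)
= 0.314 × 1.047^-15.8 = 0.314 × 0.4851 = 0.1523 d⁻¹.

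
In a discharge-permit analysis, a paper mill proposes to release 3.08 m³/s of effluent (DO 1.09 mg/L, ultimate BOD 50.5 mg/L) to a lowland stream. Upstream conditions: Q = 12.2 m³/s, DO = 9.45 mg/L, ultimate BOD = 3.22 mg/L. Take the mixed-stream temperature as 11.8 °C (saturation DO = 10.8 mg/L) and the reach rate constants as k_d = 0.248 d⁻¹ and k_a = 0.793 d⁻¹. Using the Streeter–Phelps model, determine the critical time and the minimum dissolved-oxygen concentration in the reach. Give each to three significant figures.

Mixed DO = (12.2×9.45 + 3.08×1.09)/(12.2+3.08) = 118.6/15.28 = 7.765 mg/L.
Mixed L₀ = (12.2×3.22 + 3.08×50.5)/(15.28) = 194.8/15.28 = 12.75 mg/L.
Initial deficit D₀ = C_s − DO₀ = 10.8 − 7.765 = 3.035 mg/L.
t_c = (1/0.5450) ln[(0.793/0.248)(1 − 3.035×0.5450/(0.248×12.75))] = 1.835 × ln(1.525) = 0.7741 d.
D_c = (0.248/0.793) × 12.75 × e^(−0.248×0.7741) = 0.3127 × 12.75 × 0.8253 = 3.291 mg/L.
Minimum DO = 10.8 − 3.291 = 7.509 mg/L.

t_c ≈ 0.774 d; minimum DO ≈ 7.51 mg/L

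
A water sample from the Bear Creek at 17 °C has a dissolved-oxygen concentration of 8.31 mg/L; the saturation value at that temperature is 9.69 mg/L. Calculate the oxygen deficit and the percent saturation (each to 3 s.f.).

D = C_s − C = 9.69 − 8.31 = 1.38 mg/L.
% saturation = 8.31/9.69 × 100 = 85.8 %.

D ≈ 1.38 mg/L; 85.8 % saturation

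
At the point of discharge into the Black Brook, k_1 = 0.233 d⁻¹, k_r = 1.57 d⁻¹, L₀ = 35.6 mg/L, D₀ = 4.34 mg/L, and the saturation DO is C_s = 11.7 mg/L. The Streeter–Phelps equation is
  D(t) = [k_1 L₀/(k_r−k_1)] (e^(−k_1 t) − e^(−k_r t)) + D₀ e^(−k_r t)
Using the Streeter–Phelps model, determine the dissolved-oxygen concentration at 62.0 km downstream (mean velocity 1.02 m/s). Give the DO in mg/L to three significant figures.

Travel time t = x/v = 62.0 km / (1.02 m/s) = 62000 m / 1.02 m/s = 60780 s = 0.7035 d.
k_1 L₀/(k_r−k_1) = 0.233×35.6/(1.57−0.233) = 8.295/1.337 = 6.204 mg/L.
e^(−k_1 t) = e^(−0.233×0.7035) = 0.8488; e^(−k_r t) = e^(−1.57×0.7035) = 0.3314.
D = 6.204 × (0.8488 − 0.3314) + 4.34 × 0.3314 = 3.210 + 1.438 = 4.648 mg/L.
DO = C_s − D = 11.7 − 4.648 = 7.052 mg/L.

DO ≈ 7.05 mg/L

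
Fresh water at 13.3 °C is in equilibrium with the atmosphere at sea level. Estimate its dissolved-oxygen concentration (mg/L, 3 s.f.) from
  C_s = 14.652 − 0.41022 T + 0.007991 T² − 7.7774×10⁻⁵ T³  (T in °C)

C_s ≈ 10.4 mg/L

C_s = 14.652 − 0.41022×13.3 + 0.007991×13.3² − 7.7774×10⁻⁵×13.3³ = 10.43 mg/L.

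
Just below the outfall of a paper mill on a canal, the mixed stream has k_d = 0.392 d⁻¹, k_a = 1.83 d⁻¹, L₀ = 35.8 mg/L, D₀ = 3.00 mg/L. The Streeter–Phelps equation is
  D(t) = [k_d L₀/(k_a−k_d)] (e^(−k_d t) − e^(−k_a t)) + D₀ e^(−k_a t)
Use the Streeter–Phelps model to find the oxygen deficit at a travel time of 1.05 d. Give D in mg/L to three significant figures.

D ≈ 5.48 mg/L

k_d L₀/(k_a−k_d) = 0.392×35.8/(1.83−0.392) = 14.03/1.438 = 9.759 mg/L.
e^(−k_d t) = e^(−0.392×1.050) = 0.6626; e^(−k_a t) = e^(−1.83×1.050) = 0.1464.
D = 9.759 × (0.6626 − 0.1464) + 3.00 × 0.1464 = 5.038 + 0.4392 = 5.477 mg/L.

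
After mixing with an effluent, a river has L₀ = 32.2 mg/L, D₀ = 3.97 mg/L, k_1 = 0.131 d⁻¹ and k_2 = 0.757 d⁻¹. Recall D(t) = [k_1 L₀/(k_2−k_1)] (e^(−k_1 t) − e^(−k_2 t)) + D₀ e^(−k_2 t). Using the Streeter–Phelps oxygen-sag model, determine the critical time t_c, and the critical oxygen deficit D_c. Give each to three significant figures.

At the critical point dD/dt = 0, so k_1 L₀ e^(−k_1 t) = k_2 D. Substituting D(t) from the Streeter–Phelps equation and solving for t gives
t_c = ln[(k_2/k_1)(1 − D₀(k_2−k_1)/(k_1 L₀))] / (k_2−k_1).
Here k_2−k_1 = 0.6260 d⁻¹ and 1 − D₀(k_2−k_1)/(k_1 L₀) = 1 − 3.97×0.6260/(0.131×32.2) = 0.4108, so
t_c = ln(5.779 × 0.4108) / 0.6260 = 0.8646 / 0.6260 = 1.381 d.
L(t_c) = L₀ e^(−k_1 t_c) = 32.2 × 0.8345 = 26.87 mg/L, and at the critical point k_2 D_c = k_1 L, so D_c = (0.131/0.757) × 26.87 = 4.650 mg/L.

t_c ≈ 1.38 d; D_c ≈ 4.65 mg/L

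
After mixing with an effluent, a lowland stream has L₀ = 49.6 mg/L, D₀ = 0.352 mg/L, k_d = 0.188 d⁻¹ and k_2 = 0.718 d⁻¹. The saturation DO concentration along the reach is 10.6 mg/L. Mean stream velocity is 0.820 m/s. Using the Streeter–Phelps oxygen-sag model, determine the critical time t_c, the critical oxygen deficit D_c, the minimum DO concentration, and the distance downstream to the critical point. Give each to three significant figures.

t_c = [1/(k_2−k_d)] ln[(k_2/k_d)(1 − D₀(k_2−k_d)/(k_d L₀))]
= [1/(0.718−0.188)] ln[(0.718/0.188)(1 − 0.352×0.5300/(0.188×49.6))]
= (1/0.5300) ln[3.819 × 0.9800] = 1.887 × ln(3.743) = 1.887 × 1.320 = 2.490 d.
D_c = (k_d/k_2) L₀ e^(−k_d t_c) = (0.188/0.718) × 49.6 × e^(−0.188×2.490) = 0.2618 × 49.6 × 0.6262 = 8.132 mg/L.
Minimum DO = C_s − D_c = 10.6 − 8.132 = 2.468 mg/L.
x_c = v t_c = 0.820 m/s × 2.490 d × 86400 s/d = 176400 m ≈ 176 km.

t_c ≈ 2.49 d; D_c ≈ 8.13 mg/L; min DO ≈ 2.47 mg/L; x_c ≈ 176 km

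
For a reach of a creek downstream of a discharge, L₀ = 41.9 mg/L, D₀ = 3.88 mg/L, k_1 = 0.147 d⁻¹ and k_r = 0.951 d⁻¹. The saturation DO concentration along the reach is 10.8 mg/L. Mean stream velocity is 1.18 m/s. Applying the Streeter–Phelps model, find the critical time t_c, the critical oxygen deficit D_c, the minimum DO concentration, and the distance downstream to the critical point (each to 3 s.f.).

t_c ≈ 1.44 d; D_c ≈ 5.24 mg/L; min DO ≈ 5.56 mg/L; x_c ≈ 147 km

With k_r/k_1 = 6.469 and 1 − D₀(k_r−k_1)/(k_1 L₀) = 0.4935,
t_c = ln(6.469 × 0.4935) / (0.951 − 0.147) = ln(3.193) / 0.8040 = 1.161/0.8040 = 1.444 d.
D_c = (k_1/k_r) L₀ e^(−k_1 t_c) = (0.147/0.951) × 41.9 × e^(−0.147×1.444) = 0.1546 × 41.9 × 0.8088 = 5.238 mg/L.
Minimum DO = C_s − D_c = 10.8 − 5.238 = 5.562 mg/L.
x_c = v t_c = 1.18 m/s × 1.444 d × 86400 s/d = 147200 m ≈ 147 km.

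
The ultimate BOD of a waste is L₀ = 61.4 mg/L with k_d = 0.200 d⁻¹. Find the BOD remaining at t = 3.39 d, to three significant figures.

L ≈ 31.2 mg/L

L_t = L₀ e^(−k_d t) = 61.4 × e^(−0.200×3.39) = 61.4 × 0.5076 = 31.17 mg/L.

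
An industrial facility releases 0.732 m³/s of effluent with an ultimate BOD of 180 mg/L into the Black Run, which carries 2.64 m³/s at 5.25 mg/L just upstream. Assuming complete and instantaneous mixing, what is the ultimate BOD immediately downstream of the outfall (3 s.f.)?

43.2 mg/L

Flow-weighted mixing: C = (Q_r C_r + Q_w C_w)/(Q_r + Q_w)
= (2.64×5.25 + 0.732×180)/(2.64 + 0.732) = 145.6/3.372 = 43.19 mg/L.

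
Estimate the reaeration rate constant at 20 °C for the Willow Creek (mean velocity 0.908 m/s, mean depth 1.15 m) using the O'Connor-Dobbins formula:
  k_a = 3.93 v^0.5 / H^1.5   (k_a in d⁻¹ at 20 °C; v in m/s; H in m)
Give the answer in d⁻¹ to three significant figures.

k_a = 3.93 × 0.908^0.5 / 1.15^1.5 = 3.93 × 0.9529 / 1.233 = 3.037 d⁻¹.

k_a ≈ 3.04 d⁻¹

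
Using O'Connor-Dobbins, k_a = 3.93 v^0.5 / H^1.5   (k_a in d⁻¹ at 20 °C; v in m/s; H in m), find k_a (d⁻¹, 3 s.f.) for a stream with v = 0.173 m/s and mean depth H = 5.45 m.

k_a ≈ 0.128 d⁻¹

k_a = 3.93 × 0.173^0.5 / 5.45^1.5 = 3.93 × 0.4159 / 12.72 = 0.1285 d⁻¹.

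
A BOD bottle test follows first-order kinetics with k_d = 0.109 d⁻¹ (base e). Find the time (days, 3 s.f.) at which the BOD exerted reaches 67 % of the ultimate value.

y/L₀ = 1 − e^(−k_d t) = 0.67 ⇒ e^(−k_d t) = 0.330
t = −ln(0.330) / 0.109 = 1.109 / 0.109 = 10.17 d.

t ≈ 10.2 d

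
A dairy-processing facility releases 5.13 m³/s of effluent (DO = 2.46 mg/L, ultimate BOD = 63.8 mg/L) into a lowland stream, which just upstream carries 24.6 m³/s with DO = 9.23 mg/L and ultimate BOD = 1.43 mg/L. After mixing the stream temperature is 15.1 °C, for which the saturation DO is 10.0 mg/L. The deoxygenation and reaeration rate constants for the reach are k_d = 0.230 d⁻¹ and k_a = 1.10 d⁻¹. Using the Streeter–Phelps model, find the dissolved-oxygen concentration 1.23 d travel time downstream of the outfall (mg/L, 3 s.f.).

Mixed DO = (24.6×9.23 + 5.13×2.46)/(24.6+5.13) = 239.7/29.73 = 8.062 mg/L.
Mixed L₀ = (24.6×1.43 + 5.13×63.8)/(29.73) = 362.5/29.73 = 12.19 mg/L.
Initial deficit D₀ = C_s − DO₀ = 10.0 − 8.062 = 1.938 mg/L.
D(1.23) = [0.230×12.19/(1.10−0.230)](e^(−0.230×1.23) − e^(−1.10×1.23)) + 1.938 e^(−1.10×1.23)
= 3.223 × (0.7536 − 0.2585) + 1.938 × 0.2585 = 2.097 mg/L.
DO = 10.0 − 2.097 = 7.903 mg/L.

DO ≈ 7.90 mg/L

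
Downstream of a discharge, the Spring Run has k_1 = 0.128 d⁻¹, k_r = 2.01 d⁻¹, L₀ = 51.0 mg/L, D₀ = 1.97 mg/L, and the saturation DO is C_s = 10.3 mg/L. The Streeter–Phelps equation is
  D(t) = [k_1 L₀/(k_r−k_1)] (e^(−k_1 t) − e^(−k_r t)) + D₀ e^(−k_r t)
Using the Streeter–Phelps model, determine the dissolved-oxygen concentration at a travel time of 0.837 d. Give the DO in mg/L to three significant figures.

k_1 L₀/(k_r−k_1) = 0.128×51.0/(2.01−0.128) = 6.528/1.882 = 3.469 mg/L.
e^(−k_1 t) = e^(−0.128×0.8370) = 0.8984; e^(−k_r t) = e^(−2.01×0.8370) = 0.1859.
D = 3.469 × (0.8984 − 0.1859) + 1.97 × 0.1859 = 2.471 + 0.3663 = 2.838 mg/L.
DO = C_s − D = 10.3 − 2.838 = 7.462 mg/L.

DO ≈ 7.46 mg/L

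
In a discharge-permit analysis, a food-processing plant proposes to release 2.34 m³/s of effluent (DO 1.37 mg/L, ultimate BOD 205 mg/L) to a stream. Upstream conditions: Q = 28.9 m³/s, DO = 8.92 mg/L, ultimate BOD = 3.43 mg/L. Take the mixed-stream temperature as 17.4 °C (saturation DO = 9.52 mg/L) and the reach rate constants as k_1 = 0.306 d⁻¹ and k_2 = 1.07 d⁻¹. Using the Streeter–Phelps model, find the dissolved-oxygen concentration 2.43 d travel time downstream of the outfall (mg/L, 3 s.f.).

Mixed DO = (28.9×8.92 + 2.34×1.37)/(28.9+2.34) = 261.0/31.24 = 8.354 mg/L.
Mixed L₀ = (28.9×3.43 + 2.34×205)/(31.24) = 578.8/31.24 = 18.53 mg/L.
Initial deficit D₀ = C_s − DO₀ = 9.52 − 8.354 = 1.166 mg/L.
D(2.43) = [0.306×18.53/(1.07−0.306)](e^(−0.306×2.43) − e^(−1.07×2.43)) + 1.166 e^(−1.07×2.43)
= 7.421 × (0.4754 − 0.07427) + 1.166 × 0.07427 = 3.063 mg/L.
DO = 9.52 − 3.063 = 6.457 mg/L.

DO ≈ 6.46 mg/L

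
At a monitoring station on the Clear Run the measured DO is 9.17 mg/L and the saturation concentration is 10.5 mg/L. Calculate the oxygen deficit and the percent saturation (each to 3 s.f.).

D ≈ 1.33 mg/L; 87.3 % saturation

D = C_s − C = 10.5 − 9.17 = 1.33 mg/L.
% saturation = 9.17/10.5 × 100 = 87.3 %.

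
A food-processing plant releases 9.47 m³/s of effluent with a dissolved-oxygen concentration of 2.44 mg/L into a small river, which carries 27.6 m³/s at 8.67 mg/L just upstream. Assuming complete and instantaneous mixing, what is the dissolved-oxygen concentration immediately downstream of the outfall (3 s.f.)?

7.08 mg/L

Flow-weighted mixing: C = (Q_r C_r + Q_w C_w)/(Q_r + Q_w)
= (27.6×8.67 + 9.47×2.44)/(27.6 + 9.47) = 262.4/37.07 = 7.078 mg/L.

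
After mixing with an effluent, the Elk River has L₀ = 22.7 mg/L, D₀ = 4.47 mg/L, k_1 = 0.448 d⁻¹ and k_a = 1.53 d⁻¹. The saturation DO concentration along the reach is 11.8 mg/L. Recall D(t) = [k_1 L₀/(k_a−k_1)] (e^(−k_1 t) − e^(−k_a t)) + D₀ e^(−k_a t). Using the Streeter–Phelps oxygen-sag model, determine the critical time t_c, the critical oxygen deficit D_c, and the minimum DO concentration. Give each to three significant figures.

With k_a/k_1 = 3.415 and 1 − D₀(k_a−k_1)/(k_1 L₀) = 0.5244,
t_c = ln(3.415 × 0.5244) / (1.53 − 0.448) = ln(1.791) / 1.082 = 0.5828/1.082 = 0.5386 d.
L(t_c) = L₀ e^(−k_1 t_c) = 22.7 × 0.7856 = 17.83 mg/L, and at the critical point k_a D_c = k_1 L, so D_c = (0.448/1.53) × 17.83 = 5.222 mg/L.
Minimum DO = C_s − D_c = 11.8 − 5.222 = 6.578 mg/L.

t_c ≈ 0.539 d; D_c ≈ 5.22 mg/L; min DO ≈ 6.58 mg/L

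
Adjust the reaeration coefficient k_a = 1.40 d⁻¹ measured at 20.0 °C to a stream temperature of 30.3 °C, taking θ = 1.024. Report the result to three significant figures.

k_a ≈ 1.79 d⁻¹

k_a(T₂) = k_a(T₁) · θ^(T₂−T₁) = 1.40 × 1.024^(30.3−20.0)
= 1.40 × 1.024^10.3 = 1.40 × 1.277 = 1.787 d⁻¹.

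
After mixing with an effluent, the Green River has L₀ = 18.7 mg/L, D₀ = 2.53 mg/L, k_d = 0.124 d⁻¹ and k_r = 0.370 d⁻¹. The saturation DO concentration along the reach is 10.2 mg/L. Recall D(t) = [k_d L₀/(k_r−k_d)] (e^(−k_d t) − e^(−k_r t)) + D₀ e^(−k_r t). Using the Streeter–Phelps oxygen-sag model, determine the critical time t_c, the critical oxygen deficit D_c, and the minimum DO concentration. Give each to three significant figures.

t_c ≈ 3.17 d; D_c ≈ 4.23 mg/L; min DO ≈ 5.97 mg/L

t_c = [1/(k_r−k_d)] ln[(k_r/k_d)(1 − D₀(k_r−k_d)/(k_d L₀))]
= [1/(0.370−0.124)] ln[(0.370/0.124)(1 − 2.53×0.2460/(0.124×18.7))]
= (1/0.2460) ln[2.984 × 0.7316] = 4.065 × ln(2.183) = 4.065 × 0.7807 = 3.174 d.
L(t_c) = L₀ e^(−k_d t_c) = 18.7 × 0.6747 = 12.62 mg/L, and at the critical point k_r D_c = k_d L, so D_c = (0.124/0.370) × 12.62 = 4.228 mg/L.
Minimum DO = C_s − D_c = 10.2 − 4.228 = 5.972 mg/L.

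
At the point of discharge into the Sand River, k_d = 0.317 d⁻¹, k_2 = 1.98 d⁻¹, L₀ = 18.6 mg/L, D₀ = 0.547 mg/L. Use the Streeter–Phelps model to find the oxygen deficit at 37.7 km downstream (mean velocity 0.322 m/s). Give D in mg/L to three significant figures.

D ≈ 2.10 mg/L

Travel time t = x/v = 37.7 km / (0.322 m/s) = 37700 m / 0.322 m/s = 117100 s = 1.355 d.
k_d L₀/(k_2−k_d) = 0.317×18.6/(1.98−0.317) = 5.896/1.663 = 3.546 mg/L.
e^(−k_d t) = e^(−0.317×1.355) = 0.6508; e^(−k_2 t) = e^(−1.98×1.355) = 0.06835.
D = 3.546 × (0.6508 − 0.06835) + 0.547 × 0.06835 = 2.065 + 0.03739 = 2.102 mg/L.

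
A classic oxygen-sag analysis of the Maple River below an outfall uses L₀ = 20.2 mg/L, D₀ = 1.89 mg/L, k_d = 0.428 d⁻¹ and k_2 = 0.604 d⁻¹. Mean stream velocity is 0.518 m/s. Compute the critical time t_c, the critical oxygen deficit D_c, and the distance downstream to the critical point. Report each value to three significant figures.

t_c = [1/(k_2−k_d)] ln[(k_2/k_d)(1 − D₀(k_2−k_d)/(k_d L₀))]
= [1/(0.604−0.428)] ln[(0.604/0.428)(1 − 1.89×0.1760/(0.428×20.2))]
= (1/0.1760) ln[1.411 × 0.9615] = 5.682 × ln(1.357) = 5.682 × 0.3052 = 1.734 d.
D_c = (k_d/k_2) L₀ e^(−k_d t_c) = (0.428/0.604) × 20.2 × e^(−0.428×1.734) = 0.7086 × 20.2 × 0.4761 = 6.814 mg/L.
x_c = v t_c = 0.518 m/s × 1.734 d × 86400 s/d = 77610 m ≈ 77.6 km.

t_c ≈ 1.73 d; D_c ≈ 6.81 mg/L; x_c ≈ 77.6 km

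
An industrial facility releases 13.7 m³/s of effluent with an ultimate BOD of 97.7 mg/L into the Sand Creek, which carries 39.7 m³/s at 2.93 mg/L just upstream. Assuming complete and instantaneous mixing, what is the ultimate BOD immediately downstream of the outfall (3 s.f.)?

27.2 mg/L

Flow-weighted mixing: C = (Q_r C_r + Q_w C_w)/(Q_r + Q_w)
= (39.7×2.93 + 13.7×97.7)/(39.7 + 13.7) = 1455/53.40 = 27.24 mg/L.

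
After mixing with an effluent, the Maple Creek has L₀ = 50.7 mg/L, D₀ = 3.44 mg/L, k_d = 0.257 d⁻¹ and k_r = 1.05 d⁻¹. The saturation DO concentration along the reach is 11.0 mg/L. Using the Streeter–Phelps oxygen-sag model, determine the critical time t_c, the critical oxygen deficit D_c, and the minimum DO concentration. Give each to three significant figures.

At the critical point dD/dt = 0, so k_d L₀ e^(−k_d t) = k_r D. Substituting D(t) from the Streeter–Phelps equation and solving for t gives
t_c = ln[(k_r/k_d)(1 − D₀(k_r−k_d)/(k_d L₀))] / (k_r−k_d).
Here k_r−k_d = 0.7930 d⁻¹ and 1 − D₀(k_r−k_d)/(k_d L₀) = 1 − 3.44×0.7930/(0.257×50.7) = 0.7906, so
t_c = ln(4.086 × 0.7906) / 0.7930 = 1.173 / 0.7930 = 1.479 d.
D_c = (k_d/k_r) L₀ e^(−k_d t_c) = (0.257/1.05) × 50.7 × e^(−0.257×1.479) = 0.2448 × 50.7 × 0.6839 = 8.486 mg/L.
Minimum DO = C_s − D_c = 11.0 − 8.486 = 2.514 mg/L.

t_c ≈ 1.48 d; D_c ≈ 8.49 mg/L; min DO ≈ 2.51 mg/L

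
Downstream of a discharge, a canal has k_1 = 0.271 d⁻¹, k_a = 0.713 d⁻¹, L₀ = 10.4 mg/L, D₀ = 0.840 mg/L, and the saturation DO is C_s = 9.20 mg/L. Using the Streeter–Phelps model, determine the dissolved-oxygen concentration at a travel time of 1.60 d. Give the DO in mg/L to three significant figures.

k_1 L₀/(k_a−k_1) = 0.271×10.4/(0.713−0.271) = 2.818/0.4420 = 6.376 mg/L.
e^(−k_1 t) = e^(−0.271×1.600) = 0.6482; e^(−k_a t) = e^(−0.713×1.600) = 0.3196.
D = 6.376 × (0.6482 − 0.3196) + 0.840 × 0.3196 = 2.095 + 0.2684 = 2.364 mg/L.
DO = C_s − D = 9.20 − 2.364 = 6.836 mg/L.

DO ≈ 6.84 mg/L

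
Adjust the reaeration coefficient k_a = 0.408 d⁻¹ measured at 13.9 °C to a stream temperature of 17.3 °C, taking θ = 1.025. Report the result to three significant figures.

k_a(T₂) = k_a(T₁) · θ^(T₂−T₁) = 0.408 × 1.025^(17.3−13.9)
= 0.408 × 1.025^3.40 = 0.408 × 1.088 = 0.4437 d⁻¹.

k_a ≈ 0.444 d⁻¹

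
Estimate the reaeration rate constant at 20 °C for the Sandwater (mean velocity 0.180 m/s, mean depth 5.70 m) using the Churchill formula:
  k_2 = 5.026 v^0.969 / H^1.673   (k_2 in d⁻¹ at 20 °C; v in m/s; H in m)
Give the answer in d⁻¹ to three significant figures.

k_2 = 5.026 × 0.180^0.969 / 5.70^1.673 = 5.026 × 0.1898 / 18.39 = 0.05188 d⁻¹.

k_2 ≈ 0.0519 d⁻¹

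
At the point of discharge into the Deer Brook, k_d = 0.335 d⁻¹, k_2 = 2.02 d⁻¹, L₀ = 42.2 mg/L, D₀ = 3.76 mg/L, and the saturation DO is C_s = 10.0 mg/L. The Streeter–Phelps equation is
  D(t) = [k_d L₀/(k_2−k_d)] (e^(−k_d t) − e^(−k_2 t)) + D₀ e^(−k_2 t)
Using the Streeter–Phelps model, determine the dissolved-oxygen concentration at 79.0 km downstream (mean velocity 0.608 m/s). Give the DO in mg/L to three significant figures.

DO ≈ 5.15 mg/L

Travel time t = x/v = 79.0 km / (0.608 m/s) = 79000 m / 0.608 m/s = 129900 s = 1.504 d.
k_d L₀/(k_2−k_d) = 0.335×42.2/(2.02−0.335) = 14.14/1.685 = 8.390 mg/L.
e^(−k_d t) = e^(−0.335×1.504) = 0.6042; e^(−k_2 t) = e^(−2.02×1.504) = 0.04794.
D = 8.390 × (0.6042 − 0.04794) + 3.76 × 0.04794 = 4.667 + 0.1803 = 4.848 mg/L.
DO = C_s − D = 10.0 − 4.848 = 5.152 mg/L.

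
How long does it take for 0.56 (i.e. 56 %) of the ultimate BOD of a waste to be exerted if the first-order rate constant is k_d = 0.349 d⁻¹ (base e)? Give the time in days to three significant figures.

y/L₀ = 1 − e^(−k_d t) = 0.56 ⇒ e^(−k_d t) = 0.440
t = −ln(0.440) / 0.349 = 0.8210 / 0.349 = 2.352 d.

t ≈ 2.35 d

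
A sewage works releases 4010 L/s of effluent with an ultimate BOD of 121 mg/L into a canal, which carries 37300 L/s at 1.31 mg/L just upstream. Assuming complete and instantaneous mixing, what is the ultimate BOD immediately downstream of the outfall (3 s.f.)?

Flow-weighted mixing: C = (Q_r C_r + Q_w C_w)/(Q_r + Q_w)
= (37300×1.31 + 4010×121)/(37300 + 4010) = 534100/41310 = 12.93 mg/L.

12.9 mg/L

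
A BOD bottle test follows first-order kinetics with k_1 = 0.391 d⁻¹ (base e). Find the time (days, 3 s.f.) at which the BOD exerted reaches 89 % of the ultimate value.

y/L₀ = 1 − e^(−k_1 t) = 0.89 ⇒ e^(−k_1 t) = 0.110
t = −ln(0.110) / 0.391 = 2.207 / 0.391 = 5.645 d.

t ≈ 5.65 d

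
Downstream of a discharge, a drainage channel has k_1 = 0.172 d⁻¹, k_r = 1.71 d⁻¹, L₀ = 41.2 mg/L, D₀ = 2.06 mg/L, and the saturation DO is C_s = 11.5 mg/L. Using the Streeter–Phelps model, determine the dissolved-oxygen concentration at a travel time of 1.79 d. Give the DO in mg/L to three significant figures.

k_1 L₀/(k_r−k_1) = 0.172×41.2/(1.71−0.172) = 7.086/1.538 = 4.608 mg/L.
e^(−k_1 t) = e^(−0.172×1.790) = 0.7350; e^(−k_r t) = e^(−1.71×1.790) = 0.04685.
D = 4.608 × (0.7350 − 0.04685) + 2.06 × 0.04685 = 3.171 + 0.09650 = 3.267 mg/L.
DO = C_s − D = 11.5 − 3.267 = 8.233 mg/L.

DO ≈ 8.23 mg/L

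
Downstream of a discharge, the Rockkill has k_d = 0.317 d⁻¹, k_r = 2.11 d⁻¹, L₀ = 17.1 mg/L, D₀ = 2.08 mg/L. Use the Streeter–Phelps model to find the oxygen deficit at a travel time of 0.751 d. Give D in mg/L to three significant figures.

D ≈ 2.19 mg/L

k_d L₀/(k_r−k_d) = 0.317×17.1/(2.11−0.317) = 5.421/1.793 = 3.023 mg/L.
e^(−k_d t) = e^(−0.317×0.7510) = 0.7881; e^(−k_r t) = e^(−2.11×0.7510) = 0.2050.
D = 3.023 × (0.7881 − 0.2050) + 2.08 × 0.2050 = 1.763 + 0.4265 = 2.189 mg/L.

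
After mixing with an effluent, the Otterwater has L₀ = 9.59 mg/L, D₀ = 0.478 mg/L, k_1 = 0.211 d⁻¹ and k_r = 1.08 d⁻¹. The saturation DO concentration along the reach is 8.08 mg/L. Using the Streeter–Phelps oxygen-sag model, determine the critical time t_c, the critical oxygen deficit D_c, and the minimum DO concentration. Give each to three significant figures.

t_c ≈ 1.61 d; D_c ≈ 1.33 mg/L; min DO ≈ 6.75 mg/L

At the critical point dD/dt = 0, so k_1 L₀ e^(−k_1 t) = k_r D. Substituting D(t) from the Streeter–Phelps equation and solving for t gives
t_c = ln[(k_r/k_1)(1 − D₀(k_r−k_1)/(k_1 L₀))] / (k_r−k_1).
Here k_r−k_1 = 0.8690 d⁻¹ and 1 − D₀(k_r−k_1)/(k_1 L₀) = 1 − 0.478×0.8690/(0.211×9.59) = 0.7947, so
t_c = ln(5.118 × 0.7947) / 0.8690 = 1.403 / 0.8690 = 1.615 d.
D_c = (k_1/k_r) L₀ e^(−k_1 t_c) = (0.211/1.08) × 9.59 × e^(−0.211×1.615) = 0.1954 × 9.59 × 0.7113 = 1.333 mg/L.
Minimum DO = C_s − D_c = 8.08 − 1.333 = 6.747 mg/L.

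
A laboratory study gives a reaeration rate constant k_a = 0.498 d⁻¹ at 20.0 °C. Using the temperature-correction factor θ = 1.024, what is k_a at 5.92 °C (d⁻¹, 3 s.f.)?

k_a ≈ 0.357 d⁻¹

k_a(T₂) = k_a(T₁) · θ^(T₂−T₁) = 0.498 × 1.024^(5.92−20.0)
= 0.498 × 1.024^-14.1 = 0.498 × 0.7161 = 0.3566 d⁻¹.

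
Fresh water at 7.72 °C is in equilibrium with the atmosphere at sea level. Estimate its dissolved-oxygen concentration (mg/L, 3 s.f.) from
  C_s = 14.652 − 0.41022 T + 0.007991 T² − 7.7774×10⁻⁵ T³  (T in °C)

C_s = 14.652 − 0.41022×7.72 + 0.007991×7.72² − 7.7774×10⁻⁵×7.72³ = 11.93 mg/L.

C_s ≈ 11.9 mg/L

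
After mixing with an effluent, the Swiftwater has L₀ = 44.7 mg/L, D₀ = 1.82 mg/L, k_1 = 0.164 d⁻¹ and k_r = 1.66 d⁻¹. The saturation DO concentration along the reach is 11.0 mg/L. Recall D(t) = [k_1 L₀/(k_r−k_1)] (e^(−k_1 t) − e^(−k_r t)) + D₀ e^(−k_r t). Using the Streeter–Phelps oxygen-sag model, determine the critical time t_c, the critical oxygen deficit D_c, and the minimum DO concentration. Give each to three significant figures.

t_c ≈ 1.24 d; D_c ≈ 3.61 mg/L; min DO ≈ 7.39 mg/L

At the critical point dD/dt = 0, so k_1 L₀ e^(−k_1 t) = k_r D. Substituting D(t) from the Streeter–Phelps equation and solving for t gives
t_c = ln[(k_r/k_1)(1 − D₀(k_r−k_1)/(k_1 L₀))] / (k_r−k_1).
Here k_r−k_1 = 1.496 d⁻¹ and 1 − D₀(k_r−k_1)/(k_1 L₀) = 1 − 1.82×1.496/(0.164×44.7) = 0.6286, so
t_c = ln(10.12 × 0.6286) / 1.496 = 1.850 / 1.496 = 1.237 d.
D_c = (k_1/k_r) L₀ e^(−k_1 t_c) = (0.164/1.66) × 44.7 × e^(−0.164×1.237) = 0.09880 × 44.7 × 0.8164 = 3.605 mg/L.
Minimum DO = C_s − D_c = 11.0 − 3.605 = 7.395 mg/L.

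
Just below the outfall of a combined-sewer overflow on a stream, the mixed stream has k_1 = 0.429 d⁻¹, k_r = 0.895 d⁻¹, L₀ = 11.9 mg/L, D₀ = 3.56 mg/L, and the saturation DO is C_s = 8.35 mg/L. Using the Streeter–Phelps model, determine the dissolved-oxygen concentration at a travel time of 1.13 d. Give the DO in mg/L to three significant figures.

DO ≈ 4.29 mg/L

k_1 L₀/(k_r−k_1) = 0.429×11.9/(0.895−0.429) = 5.105/0.4660 = 10.96 mg/L.
e^(−k_1 t) = e^(−0.429×1.130) = 0.6158; e^(−k_r t) = e^(−0.895×1.130) = 0.3637.
D = 10.96 × (0.6158 − 0.3637) + 3.56 × 0.3637 = 2.762 + 1.295 = 4.057 mg/L.
DO = C_s − D = 8.35 − 4.057 = 4.293 mg/L.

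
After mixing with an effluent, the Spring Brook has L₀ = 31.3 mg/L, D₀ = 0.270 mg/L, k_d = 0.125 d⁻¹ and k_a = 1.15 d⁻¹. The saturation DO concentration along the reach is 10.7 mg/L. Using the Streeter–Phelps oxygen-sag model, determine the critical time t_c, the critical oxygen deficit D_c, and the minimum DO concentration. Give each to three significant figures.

With k_a/k_d = 9.200 and 1 − D₀(k_a−k_d)/(k_d L₀) = 0.9293,
t_c = ln(9.200 × 0.9293) / (1.15 − 0.125) = ln(8.549) / 1.025 = 2.146/1.025 = 2.094 d.
D_c = (k_d/k_a) L₀ e^(−k_d t_c) = (0.125/1.15) × 31.3 × e^(−0.125×2.094) = 0.1087 × 31.3 × 0.7698 = 2.619 mg/L.
Minimum DO = C_s − D_c = 10.7 − 2.619 = 8.081 mg/L.

t_c ≈ 2.09 d; D_c ≈ 2.62 mg/L; min DO ≈ 8.08 mg/L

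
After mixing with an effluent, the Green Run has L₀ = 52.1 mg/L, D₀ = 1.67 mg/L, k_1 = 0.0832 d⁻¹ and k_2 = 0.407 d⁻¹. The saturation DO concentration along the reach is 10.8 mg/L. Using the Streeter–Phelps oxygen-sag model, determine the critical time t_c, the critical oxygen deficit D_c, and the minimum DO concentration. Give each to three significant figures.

At the critical point dD/dt = 0, so k_1 L₀ e^(−k_1 t) = k_2 D. Substituting D(t) from the Streeter–Phelps equation and solving for t gives
t_c = ln[(k_2/k_1)(1 − D₀(k_2−k_1)/(k_1 L₀))] / (k_2−k_1).
Here k_2−k_1 = 0.3238 d⁻¹ and 1 − D₀(k_2−k_1)/(k_1 L₀) = 1 − 1.67×0.3238/(0.0832×52.1) = 0.8753, so
t_c = ln(4.892 × 0.8753) / 0.3238 = 1.454 / 0.3238 = 4.491 d.
D_c = (k_1/k_2) L₀ e^(−k_1 t_c) = (0.0832/0.407) × 52.1 × e^(−0.0832×4.491) = 0.2044 × 52.1 × 0.6882 = 7.330 mg/L.
Minimum DO = C_s − D_c = 10.8 − 7.330 = 3.470 mg/L.

t_c ≈ 4.49 d; D_c ≈ 7.33 mg/L; min DO ≈ 3.47 mg/L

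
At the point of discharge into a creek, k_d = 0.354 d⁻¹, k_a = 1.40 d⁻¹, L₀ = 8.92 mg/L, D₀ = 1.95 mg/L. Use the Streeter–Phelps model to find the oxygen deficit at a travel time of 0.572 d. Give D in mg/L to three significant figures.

D ≈ 1.99 mg/L

k_d L₀/(k_a−k_d) = 0.354×8.92/(1.40−0.354) = 3.158/1.046 = 3.019 mg/L.
e^(−k_d t) = e^(−0.354×0.5720) = 0.8167; e^(−k_a t) = e^(−1.40×0.5720) = 0.4490.
D = 3.019 × (0.8167 − 0.4490) + 1.95 × 0.4490 = 1.110 + 0.8755 = 1.986 mg/L.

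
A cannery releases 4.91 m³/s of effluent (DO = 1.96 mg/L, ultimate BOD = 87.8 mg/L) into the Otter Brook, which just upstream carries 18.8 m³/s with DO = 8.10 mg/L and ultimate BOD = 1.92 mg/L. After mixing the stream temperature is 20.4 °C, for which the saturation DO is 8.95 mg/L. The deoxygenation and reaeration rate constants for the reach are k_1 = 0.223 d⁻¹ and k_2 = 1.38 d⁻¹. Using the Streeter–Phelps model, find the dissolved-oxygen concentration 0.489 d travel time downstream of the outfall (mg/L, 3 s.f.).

DO ≈ 6.40 mg/L

Mixed DO = (18.8×8.10 + 4.91×1.96)/(18.8+4.91) = 161.9/23.71 = 6.828 mg/L.
Mixed L₀ = (18.8×1.92 + 4.91×87.8)/(23.71) = 467.2/23.71 = 19.70 mg/L.
Initial deficit D₀ = C_s − DO₀ = 8.95 − 6.828 = 2.122 mg/L.
D(0.489) = [0.223×19.70/(1.38−0.223)](e^(−0.223×0.489) − e^(−1.38×0.489)) + 2.122 e^(−1.38×0.489)
= 3.798 × (0.8967 − 0.5092) + 2.122 × 0.5092 = 2.552 mg/L.
DO = 8.95 − 2.552 = 6.398 mg/L.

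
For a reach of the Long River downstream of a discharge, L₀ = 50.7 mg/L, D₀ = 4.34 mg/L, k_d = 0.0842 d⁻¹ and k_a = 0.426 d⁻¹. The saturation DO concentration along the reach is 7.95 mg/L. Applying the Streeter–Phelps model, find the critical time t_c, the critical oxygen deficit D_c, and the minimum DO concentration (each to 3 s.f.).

t_c = [1/(k_a−k_d)] ln[(k_a/k_d)(1 − D₀(k_a−k_d)/(k_d L₀))]
= [1/(0.426−0.0842)] ln[(0.426/0.0842)(1 − 4.34×0.3418/(0.0842×50.7))]
= (1/0.3418) ln[5.059 × 0.6525] = 2.926 × ln(3.301) = 2.926 × 1.194 = 3.494 d.
L(t_c) = L₀ e^(−k_d t_c) = 50.7 × 0.7451 = 37.78 mg/L, and at the critical point k_a D_c = k_d L, so D_c = (0.0842/0.426) × 37.78 = 7.467 mg/L.
Minimum DO = C_s − D_c = 7.95 − 7.467 = 0.4832 mg/L.

t_c ≈ 3.49 d; D_c ≈ 7.47 mg/L; min DO ≈ 0.483 mg/L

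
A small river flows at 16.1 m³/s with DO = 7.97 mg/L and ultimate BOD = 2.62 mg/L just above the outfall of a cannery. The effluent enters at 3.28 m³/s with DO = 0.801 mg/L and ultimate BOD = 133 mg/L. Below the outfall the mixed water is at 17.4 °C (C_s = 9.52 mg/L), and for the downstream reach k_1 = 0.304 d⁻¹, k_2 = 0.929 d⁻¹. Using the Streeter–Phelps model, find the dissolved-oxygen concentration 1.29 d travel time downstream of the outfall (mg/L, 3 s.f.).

DO ≈ 4.20 mg/L

Mixed DO = (16.1×7.97 + 3.28×0.801)/(16.1+3.28) = 130.9/19.38 = 6.757 mg/L.
Mixed L₀ = (16.1×2.62 + 3.28×133)/(19.38) = 478.4/19.38 = 24.69 mg/L.
Initial deficit D₀ = C_s − DO₀ = 9.52 − 6.757 = 2.763 mg/L.
D(1.29) = [0.304×24.69/(0.929−0.304)](e^(−0.304×1.29) − e^(−0.929×1.29)) + 2.763 e^(−0.929×1.29)
= 12.01 × (0.6756 − 0.3017) + 2.763 × 0.3017 = 5.323 mg/L.
DO = 9.52 − 5.323 = 4.197 mg/L.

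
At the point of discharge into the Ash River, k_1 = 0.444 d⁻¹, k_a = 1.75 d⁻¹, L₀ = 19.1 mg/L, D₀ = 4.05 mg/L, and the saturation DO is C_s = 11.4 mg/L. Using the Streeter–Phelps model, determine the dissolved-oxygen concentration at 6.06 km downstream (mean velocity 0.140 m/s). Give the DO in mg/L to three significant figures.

DO ≈ 7.22 mg/L

Travel time t = x/v = 6.06 km / (0.140 m/s) = 6060 m / 0.140 m/s = 43290 s = 0.5010 d.
k_1 L₀/(k_a−k_1) = 0.444×19.1/(1.75−0.444) = 8.480/1.306 = 6.493 mg/L.
e^(−k_1 t) = e^(−0.444×0.5010) = 0.8006; e^(−k_a t) = e^(−1.75×0.5010) = 0.4161.
D = 6.493 × (0.8006 − 0.4161) + 4.05 × 0.4161 = 2.496 + 1.685 = 4.182 mg/L.
DO = C_s − D = 11.4 − 4.182 = 7.218 mg/L.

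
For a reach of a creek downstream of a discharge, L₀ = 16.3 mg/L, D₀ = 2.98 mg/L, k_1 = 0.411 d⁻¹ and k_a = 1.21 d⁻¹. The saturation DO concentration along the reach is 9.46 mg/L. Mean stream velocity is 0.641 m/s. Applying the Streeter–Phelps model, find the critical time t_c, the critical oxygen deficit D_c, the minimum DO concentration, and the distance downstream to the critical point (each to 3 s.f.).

With k_a/k_1 = 2.944 and 1 − D₀(k_a−k_1)/(k_1 L₀) = 0.6446,
t_c = ln(2.944 × 0.6446) / (1.21 − 0.411) = ln(1.898) / 0.7990 = 0.6406/0.7990 = 0.8018 d.
L(t_c) = L₀ e^(−k_1 t_c) = 16.3 × 0.7193 = 11.72 mg/L, and at the critical point k_a D_c = k_1 L, so D_c = (0.411/1.21) × 11.72 = 3.982 mg/L.
Minimum DO = C_s − D_c = 9.46 − 3.982 = 5.478 mg/L.
x_c = v t_c = 0.641 m/s × 0.8018 d × 86400 s/d = 44410 m ≈ 44.4 km.

t_c ≈ 0.802 d; D_c ≈ 3.98 mg/L; min DO ≈ 5.48 mg/L; x_c ≈ 44.4 km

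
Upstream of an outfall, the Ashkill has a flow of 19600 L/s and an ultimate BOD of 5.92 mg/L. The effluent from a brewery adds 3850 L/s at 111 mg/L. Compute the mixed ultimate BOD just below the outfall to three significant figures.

Flow-weighted mixing: C = (Q_r C_r + Q_w C_w)/(Q_r + Q_w)
= (19600×5.92 + 3850×111)/(19600 + 3850) = 543400/23450 = 23.17 mg/L.

23.2 mg/L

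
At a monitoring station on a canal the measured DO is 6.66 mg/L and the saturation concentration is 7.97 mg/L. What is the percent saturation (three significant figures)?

83.6 % saturation

% saturation = C/C_s × 100 = 6.66/7.97 × 100 = 83.6 %.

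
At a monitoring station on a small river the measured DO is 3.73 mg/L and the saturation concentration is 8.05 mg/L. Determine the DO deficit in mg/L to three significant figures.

D ≈ 4.32 mg/L

D = C_s − C = 8.05 − 3.73 = 4.32 mg/L.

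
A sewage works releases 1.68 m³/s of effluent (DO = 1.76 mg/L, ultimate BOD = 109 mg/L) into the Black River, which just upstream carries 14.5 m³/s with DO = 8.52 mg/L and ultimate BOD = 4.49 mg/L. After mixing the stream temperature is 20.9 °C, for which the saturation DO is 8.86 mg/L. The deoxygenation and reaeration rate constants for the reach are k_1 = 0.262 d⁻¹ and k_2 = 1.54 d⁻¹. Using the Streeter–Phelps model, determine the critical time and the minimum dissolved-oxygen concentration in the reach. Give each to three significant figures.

Mixed DO = (14.5×8.52 + 1.68×1.76)/(14.5+1.68) = 126.5/16.18 = 7.818 mg/L.
Mixed L₀ = (14.5×4.49 + 1.68×109)/(16.18) = 248.2/16.18 = 15.34 mg/L.
Initial deficit D₀ = C_s − DO₀ = 8.86 − 7.818 = 1.042 mg/L.
t_c = (1/1.278) ln[(1.54/0.262)(1 − 1.042×1.278/(0.262×15.34))] = 0.7825 × ln(3.931) = 1.071 d.
D_c = (0.262/1.54) × 15.34 × e^(−0.262×1.071) = 0.1701 × 15.34 × 0.7553 = 1.971 mg/L.
Minimum DO = 8.86 − 1.971 = 6.889 mg/L.

t_c ≈ 1.07 d; minimum DO ≈ 6.89 mg/L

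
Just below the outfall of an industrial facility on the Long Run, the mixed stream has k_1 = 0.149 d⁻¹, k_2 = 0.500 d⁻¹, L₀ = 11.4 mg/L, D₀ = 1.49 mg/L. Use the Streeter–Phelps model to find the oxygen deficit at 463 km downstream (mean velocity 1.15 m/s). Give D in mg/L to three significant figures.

D ≈ 2.09 mg/L

Travel time t = x/v = 463 km / (1.15 m/s) = 463000 m / 1.15 m/s = 402600 s = 4.660 d.
k_1 L₀/(k_2−k_1) = 0.149×11.4/(0.500−0.149) = 1.699/0.3510 = 4.839 mg/L.
e^(−k_1 t) = e^(−0.149×4.660) = 0.4994; e^(−k_2 t) = e^(−0.500×4.660) = 0.09730.
D = 4.839 × (0.4994 − 0.09730) + 1.49 × 0.09730 = 1.946 + 0.1450 = 2.091 mg/L.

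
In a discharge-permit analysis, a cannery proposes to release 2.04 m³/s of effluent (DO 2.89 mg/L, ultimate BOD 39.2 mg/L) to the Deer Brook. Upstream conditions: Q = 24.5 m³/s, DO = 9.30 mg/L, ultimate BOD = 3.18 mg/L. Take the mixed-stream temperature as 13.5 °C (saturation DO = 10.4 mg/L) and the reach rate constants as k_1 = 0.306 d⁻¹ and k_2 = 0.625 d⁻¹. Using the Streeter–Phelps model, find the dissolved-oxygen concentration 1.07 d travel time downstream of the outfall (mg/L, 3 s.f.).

Mixed DO = (24.5×9.30 + 2.04×2.89)/(24.5+2.04) = 233.7/26.54 = 8.807 mg/L.
Mixed L₀ = (24.5×3.18 + 2.04×39.2)/(26.54) = 157.9/26.54 = 5.949 mg/L.
Initial deficit D₀ = C_s − DO₀ = 10.4 − 8.807 = 1.593 mg/L.
D(1.07) = [0.306×5.949/(0.625−0.306)](e^(−0.306×1.07) − e^(−0.625×1.07)) + 1.593 e^(−0.625×1.07)
= 5.706 × (0.7208 − 0.5123) + 1.593 × 0.5123 = 2.005 mg/L.
DO = 10.4 − 2.005 = 8.395 mg/L.

DO ≈ 8.39 mg/L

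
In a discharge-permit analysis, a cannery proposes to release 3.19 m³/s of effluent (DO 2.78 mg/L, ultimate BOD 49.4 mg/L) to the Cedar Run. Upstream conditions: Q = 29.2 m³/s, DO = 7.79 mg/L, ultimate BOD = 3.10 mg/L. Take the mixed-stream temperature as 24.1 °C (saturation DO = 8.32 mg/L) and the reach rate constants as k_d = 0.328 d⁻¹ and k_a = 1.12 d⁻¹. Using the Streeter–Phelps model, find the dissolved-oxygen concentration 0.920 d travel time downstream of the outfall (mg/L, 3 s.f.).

DO ≈ 6.74 mg/L

Mixed DO = (29.2×7.79 + 3.19×2.78)/(29.2+3.19) = 236.3/32.39 = 7.297 mg/L.
Mixed L₀ = (29.2×3.10 + 3.19×49.4)/(32.39) = 248.1/32.39 = 7.660 mg/L.
Initial deficit D₀ = C_s − DO₀ = 8.32 − 7.297 = 1.023 mg/L.
D(0.920) = [0.328×7.660/(1.12−0.328)](e^(−0.328×0.920) − e^(−1.12×0.920)) + 1.023 e^(−1.12×0.920)
= 3.172 × (0.7395 − 0.3569) + 1.023 × 0.3569 = 1.579 mg/L.
DO = 8.32 − 1.579 = 6.741 mg/L.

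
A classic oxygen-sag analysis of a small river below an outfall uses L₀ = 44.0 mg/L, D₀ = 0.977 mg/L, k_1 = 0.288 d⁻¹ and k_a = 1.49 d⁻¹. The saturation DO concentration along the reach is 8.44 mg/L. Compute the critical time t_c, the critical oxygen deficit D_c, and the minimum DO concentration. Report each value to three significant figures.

t_c ≈ 1.29 d; D_c ≈ 5.87 mg/L; min DO ≈ 2.57 mg/L

With k_a/k_1 = 5.174 and 1 − D₀(k_a−k_1)/(k_1 L₀) = 0.9073,
t_c = ln(5.174 × 0.9073) / (1.49 − 0.288) = ln(4.694) / 1.202 = 1.546/1.202 = 1.286 d.
D_c = (k_1/k_a) L₀ e^(−k_1 t_c) = (0.288/1.49) × 44.0 × e^(−0.288×1.286) = 0.1933 × 44.0 × 0.6904 = 5.872 mg/L.
Minimum DO = C_s − D_c = 8.44 − 5.872 = 2.568 mg/L.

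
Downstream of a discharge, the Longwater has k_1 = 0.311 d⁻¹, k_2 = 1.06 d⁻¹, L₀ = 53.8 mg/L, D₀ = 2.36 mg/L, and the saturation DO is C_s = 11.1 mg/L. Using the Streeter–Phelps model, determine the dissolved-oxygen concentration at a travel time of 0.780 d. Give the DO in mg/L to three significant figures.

DO ≈ 2.31 mg/L

k_1 L₀/(k_2−k_1) = 0.311×53.8/(1.06−0.311) = 16.73/0.7490 = 22.34 mg/L.
e^(−k_1 t) = e^(−0.311×0.7800) = 0.7846; e^(−k_2 t) = e^(−1.06×0.7800) = 0.4374.
D = 22.34 × (0.7846 − 0.4374) + 2.36 × 0.4374 = 7.755 + 1.032 = 8.787 mg/L.
DO = C_s − D = 11.1 − 8.787 = 2.313 mg/L.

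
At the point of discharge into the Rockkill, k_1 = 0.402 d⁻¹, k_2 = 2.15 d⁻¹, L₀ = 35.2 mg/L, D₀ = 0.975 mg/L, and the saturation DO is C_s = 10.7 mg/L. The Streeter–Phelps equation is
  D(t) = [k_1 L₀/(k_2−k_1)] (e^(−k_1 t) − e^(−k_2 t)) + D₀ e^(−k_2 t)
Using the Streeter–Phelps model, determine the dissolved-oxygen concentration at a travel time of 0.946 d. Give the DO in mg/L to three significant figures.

k_1 L₀/(k_2−k_1) = 0.402×35.2/(2.15−0.402) = 14.15/1.748 = 8.095 mg/L.
e^(−k_1 t) = e^(−0.402×0.9460) = 0.6837; e^(−k_2 t) = e^(−2.15×0.9460) = 0.1308.
D = 8.095 × (0.6837 − 0.1308) + 0.975 × 0.1308 = 4.475 + 0.1276 = 4.603 mg/L.
DO = C_s − D = 10.7 − 4.603 = 6.097 mg/L.

DO ≈ 6.10 mg/L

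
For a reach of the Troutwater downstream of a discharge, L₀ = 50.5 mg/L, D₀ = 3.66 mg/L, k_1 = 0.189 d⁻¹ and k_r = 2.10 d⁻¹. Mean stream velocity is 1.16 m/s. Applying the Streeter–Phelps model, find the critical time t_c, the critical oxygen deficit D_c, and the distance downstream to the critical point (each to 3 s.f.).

With k_r/k_1 = 11.11 and 1 − D₀(k_r−k_1)/(k_1 L₀) = 0.2672,
t_c = ln(11.11 × 0.2672) / (2.10 − 0.189) = ln(2.969) / 1.911 = 1.088/1.911 = 0.5694 d.
L(t_c) = L₀ e^(−k_1 t_c) = 50.5 × 0.8980 = 45.35 mg/L, and at the critical point k_r D_c = k_1 L, so D_c = (0.189/2.10) × 45.35 = 4.081 mg/L.
x_c = v t_c = 1.16 m/s × 0.5694 d × 86400 s/d = 57070 m ≈ 57.1 km.

t_c ≈ 0.569 d; D_c ≈ 4.08 mg/L; x_c ≈ 57.1 km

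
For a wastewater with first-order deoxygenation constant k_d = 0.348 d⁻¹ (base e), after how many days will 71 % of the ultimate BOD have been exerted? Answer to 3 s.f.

y/L₀ = 1 − e^(−k_d t) = 0.71 ⇒ e^(−k_d t) = 0.290
t = −ln(0.290) / 0.348 = 1.238 / 0.348 = 3.557 d.

t ≈ 3.56 d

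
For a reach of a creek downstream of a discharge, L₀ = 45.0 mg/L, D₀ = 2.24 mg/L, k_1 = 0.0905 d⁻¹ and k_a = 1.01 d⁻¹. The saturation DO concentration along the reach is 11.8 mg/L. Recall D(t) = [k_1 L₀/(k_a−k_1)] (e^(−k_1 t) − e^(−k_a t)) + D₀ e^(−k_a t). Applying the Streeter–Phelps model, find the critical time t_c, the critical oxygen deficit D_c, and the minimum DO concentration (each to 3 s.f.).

t_c ≈ 1.86 d; D_c ≈ 3.41 mg/L; min DO ≈ 8.39 mg/L

At the critical point dD/dt = 0, so k_1 L₀ e^(−k_1 t) = k_a D. Substituting D(t) from the Streeter–Phelps equation and solving for t gives
t_c = ln[(k_a/k_1)(1 − D₀(k_a−k_1)/(k_1 L₀))] / (k_a−k_1).
Here k_a−k_1 = 0.9195 d⁻¹ and 1 − D₀(k_a−k_1)/(k_1 L₀) = 1 − 2.24×0.9195/(0.0905×45.0) = 0.4942, so
t_c = ln(11.16 × 0.4942) / 0.9195 = 1.708 / 0.9195 = 1.857 d.
L(t_c) = L₀ e^(−k_1 t_c) = 45.0 × 0.8453 = 38.04 mg/L, and at the critical point k_a D_c = k_1 L, so D_c = (0.0905/1.01) × 38.04 = 3.408 mg/L.
Minimum DO = C_s − D_c = 11.8 − 3.408 = 8.392 mg/L.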